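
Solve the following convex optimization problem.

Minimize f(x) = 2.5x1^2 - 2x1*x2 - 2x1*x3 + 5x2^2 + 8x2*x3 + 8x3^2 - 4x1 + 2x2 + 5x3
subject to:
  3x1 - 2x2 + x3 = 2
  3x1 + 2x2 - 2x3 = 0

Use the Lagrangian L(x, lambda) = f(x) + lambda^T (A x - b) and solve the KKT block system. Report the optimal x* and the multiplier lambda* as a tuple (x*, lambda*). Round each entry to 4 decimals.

Form the Lagrangian:
  L(x, lambda) = (1/2) x^T Q x + c^T x + lambda^T (A x - b)
Stationarity (grad_x L = 0): Q x + c + A^T lambda = 0.
Primal feasibility: A x = b.

This gives the KKT block system:
  [ Q   A^T ] [ x     ]   [-c ]
  [ A    0  ] [ lambda ] = [ b ]

Solving the linear system:
  x*      = (0.3468, -0.4393, 0.081)
  lambda* = (-0.3515, 0.8679)
  f(x*)   = -0.579

x* = (0.3468, -0.4393, 0.081), lambda* = (-0.3515, 0.8679)


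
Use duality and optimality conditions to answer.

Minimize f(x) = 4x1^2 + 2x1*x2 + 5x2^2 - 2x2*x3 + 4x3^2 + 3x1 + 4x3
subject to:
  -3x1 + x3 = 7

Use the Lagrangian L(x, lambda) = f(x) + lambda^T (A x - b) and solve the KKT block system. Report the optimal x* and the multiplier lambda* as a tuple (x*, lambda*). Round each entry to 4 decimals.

Form the Lagrangian:
  L(x, lambda) = (1/2) x^T Q x + c^T x + lambda^T (A x - b)
Stationarity (grad_x L = 0): Q x + c + A^T lambda = 0.
Primal feasibility: A x = b.

This gives the KKT block system:
  [ Q   A^T ] [ x     ]   [-c ]
  [ A    0  ] [ lambda ] = [ b ]

Solving the linear system:
  x*      = (-2.2628, 0.4949, 0.2117)
  lambda* = (-4.7041)
  f(x*)   = 13.4936

x* = (-2.2628, 0.4949, 0.2117), lambda* = (-4.7041)


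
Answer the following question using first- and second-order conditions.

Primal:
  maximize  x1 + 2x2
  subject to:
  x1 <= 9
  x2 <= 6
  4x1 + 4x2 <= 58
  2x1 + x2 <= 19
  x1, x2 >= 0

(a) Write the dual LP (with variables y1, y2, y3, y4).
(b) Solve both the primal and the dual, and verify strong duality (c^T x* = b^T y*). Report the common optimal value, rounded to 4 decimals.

The standard primal-dual pair for 'max c^T x s.t. A x <= b, x >= 0' is:
  Dual:  min b^T y  s.t.  A^T y >= c,  y >= 0.

So the dual LP is:
  minimize  9y1 + 6y2 + 58y3 + 19y4
  subject to:
    y1 + 4y3 + 2y4 >= 1
    y2 + 4y3 + y4 >= 2
    y1, y2, y3, y4 >= 0

Solving the primal: x* = (6.5, 6).
  primal value c^T x* = 18.5.
Solving the dual: y* = (0, 1.5, 0, 0.5).
  dual value b^T y* = 18.5.
Strong duality: c^T x* = b^T y*. Confirmed.

18.5


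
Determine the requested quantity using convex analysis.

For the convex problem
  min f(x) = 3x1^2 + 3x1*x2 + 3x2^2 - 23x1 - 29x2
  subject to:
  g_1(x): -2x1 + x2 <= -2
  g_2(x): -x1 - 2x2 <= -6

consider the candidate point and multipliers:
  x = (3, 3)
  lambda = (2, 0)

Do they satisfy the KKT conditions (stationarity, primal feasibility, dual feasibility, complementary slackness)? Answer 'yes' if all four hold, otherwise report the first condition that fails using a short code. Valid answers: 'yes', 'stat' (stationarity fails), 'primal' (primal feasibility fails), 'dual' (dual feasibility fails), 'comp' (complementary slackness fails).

Gradient of f: grad f(x) = Q x + c = (4, -2)
Constraint values g_i(x) = a_i^T x - b_i:
  g_1((3, 3)) = -1
  g_2((3, 3)) = -3
Stationarity residual: grad f(x) + sum_i lambda_i a_i = (0, 0)
  -> stationarity OK
Primal feasibility (all g_i <= 0): OK
Dual feasibility (all lambda_i >= 0): OK
Complementary slackness (lambda_i * g_i(x) = 0 for all i): FAILS

Verdict: the first failing condition is complementary_slackness -> comp.

comp


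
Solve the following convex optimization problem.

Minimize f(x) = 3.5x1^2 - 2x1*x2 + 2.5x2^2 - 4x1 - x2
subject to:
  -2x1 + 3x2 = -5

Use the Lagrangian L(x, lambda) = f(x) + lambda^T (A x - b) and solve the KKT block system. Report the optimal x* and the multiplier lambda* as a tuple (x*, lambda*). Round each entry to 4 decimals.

Form the Lagrangian:
  L(x, lambda) = (1/2) x^T Q x + c^T x + lambda^T (A x - b)
Stationarity (grad_x L = 0): Q x + c + A^T lambda = 0.
Primal feasibility: A x = b.

This gives the KKT block system:
  [ Q   A^T ] [ x     ]   [-c ]
  [ A    0  ] [ lambda ] = [ b ]

Solving the linear system:
  x*      = (1.0508, -0.9661)
  lambda* = (2.6441)
  f(x*)   = 4.9915

x* = (1.0508, -0.9661), lambda* = (2.6441)


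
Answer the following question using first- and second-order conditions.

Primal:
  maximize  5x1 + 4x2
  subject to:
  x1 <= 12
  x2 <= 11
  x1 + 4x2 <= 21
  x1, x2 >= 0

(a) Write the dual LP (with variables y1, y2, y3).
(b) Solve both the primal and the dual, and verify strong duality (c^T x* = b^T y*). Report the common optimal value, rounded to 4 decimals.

The standard primal-dual pair for 'max c^T x s.t. A x <= b, x >= 0' is:
  Dual:  min b^T y  s.t.  A^T y >= c,  y >= 0.

So the dual LP is:
  minimize  12y1 + 11y2 + 21y3
  subject to:
    y1 + y3 >= 5
    y2 + 4y3 >= 4
    y1, y2, y3 >= 0

Solving the primal: x* = (12, 2.25).
  primal value c^T x* = 69.
Solving the dual: y* = (4, 0, 1).
  dual value b^T y* = 69.
Strong duality: c^T x* = b^T y*. Confirmed.

69


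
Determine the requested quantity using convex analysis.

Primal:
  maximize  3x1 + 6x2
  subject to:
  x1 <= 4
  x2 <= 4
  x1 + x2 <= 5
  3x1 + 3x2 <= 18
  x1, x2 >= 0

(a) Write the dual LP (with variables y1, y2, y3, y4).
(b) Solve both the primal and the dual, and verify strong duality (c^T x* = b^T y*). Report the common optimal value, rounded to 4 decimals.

The standard primal-dual pair for 'max c^T x s.t. A x <= b, x >= 0' is:
  Dual:  min b^T y  s.t.  A^T y >= c,  y >= 0.

So the dual LP is:
  minimize  4y1 + 4y2 + 5y3 + 18y4
  subject to:
    y1 + y3 + 3y4 >= 3
    y2 + y3 + 3y4 >= 6
    y1, y2, y3, y4 >= 0

Solving the primal: x* = (1, 4).
  primal value c^T x* = 27.
Solving the dual: y* = (0, 3, 3, 0).
  dual value b^T y* = 27.
Strong duality: c^T x* = b^T y*. Confirmed.

27


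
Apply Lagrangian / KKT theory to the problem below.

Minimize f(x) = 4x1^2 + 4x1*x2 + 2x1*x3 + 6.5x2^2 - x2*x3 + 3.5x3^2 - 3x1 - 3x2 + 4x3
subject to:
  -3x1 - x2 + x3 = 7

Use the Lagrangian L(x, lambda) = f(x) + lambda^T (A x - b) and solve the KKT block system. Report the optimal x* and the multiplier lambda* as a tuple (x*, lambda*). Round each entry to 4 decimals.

Form the Lagrangian:
  L(x, lambda) = (1/2) x^T Q x + c^T x + lambda^T (A x - b)
Stationarity (grad_x L = 0): Q x + c + A^T lambda = 0.
Primal feasibility: A x = b.

This gives the KKT block system:
  [ Q   A^T ] [ x     ]   [-c ]
  [ A    0  ] [ lambda ] = [ b ]

Solving the linear system:
  x*      = (-2.2092, 0.5566, 0.9292)
  lambda* = (-5.5294)
  f(x*)   = 23.6901

x* = (-2.2092, 0.5566, 0.9292), lambda* = (-5.5294)


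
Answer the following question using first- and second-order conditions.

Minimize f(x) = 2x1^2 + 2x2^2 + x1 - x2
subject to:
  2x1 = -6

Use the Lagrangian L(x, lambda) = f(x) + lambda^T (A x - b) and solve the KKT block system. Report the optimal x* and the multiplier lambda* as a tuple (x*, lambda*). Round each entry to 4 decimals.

Form the Lagrangian:
  L(x, lambda) = (1/2) x^T Q x + c^T x + lambda^T (A x - b)
Stationarity (grad_x L = 0): Q x + c + A^T lambda = 0.
Primal feasibility: A x = b.

This gives the KKT block system:
  [ Q   A^T ] [ x     ]   [-c ]
  [ A    0  ] [ lambda ] = [ b ]

Solving the linear system:
  x*      = (-3, 0.25)
  lambda* = (5.5)
  f(x*)   = 14.875

x* = (-3, 0.25), lambda* = (5.5)


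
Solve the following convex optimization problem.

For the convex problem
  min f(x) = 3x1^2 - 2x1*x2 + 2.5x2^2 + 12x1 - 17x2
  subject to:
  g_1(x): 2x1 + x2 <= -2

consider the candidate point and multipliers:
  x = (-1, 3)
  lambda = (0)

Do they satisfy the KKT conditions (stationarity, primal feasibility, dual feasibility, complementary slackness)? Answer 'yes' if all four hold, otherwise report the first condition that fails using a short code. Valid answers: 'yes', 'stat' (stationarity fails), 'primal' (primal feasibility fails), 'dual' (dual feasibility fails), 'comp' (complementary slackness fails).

Gradient of f: grad f(x) = Q x + c = (0, 0)
Constraint values g_i(x) = a_i^T x - b_i:
  g_1((-1, 3)) = 3
Stationarity residual: grad f(x) + sum_i lambda_i a_i = (0, 0)
  -> stationarity OK
Primal feasibility (all g_i <= 0): FAILS
Dual feasibility (all lambda_i >= 0): OK
Complementary slackness (lambda_i * g_i(x) = 0 for all i): OK

Verdict: the first failing condition is primal_feasibility -> primal.

primal


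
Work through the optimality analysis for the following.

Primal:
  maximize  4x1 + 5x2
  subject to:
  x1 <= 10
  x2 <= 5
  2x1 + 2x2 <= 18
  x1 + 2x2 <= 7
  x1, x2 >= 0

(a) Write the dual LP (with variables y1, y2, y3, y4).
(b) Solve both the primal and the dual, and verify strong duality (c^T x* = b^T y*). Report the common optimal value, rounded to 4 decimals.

The standard primal-dual pair for 'max c^T x s.t. A x <= b, x >= 0' is:
  Dual:  min b^T y  s.t.  A^T y >= c,  y >= 0.

So the dual LP is:
  minimize  10y1 + 5y2 + 18y3 + 7y4
  subject to:
    y1 + 2y3 + y4 >= 4
    y2 + 2y3 + 2y4 >= 5
    y1, y2, y3, y4 >= 0

Solving the primal: x* = (7, 0).
  primal value c^T x* = 28.
Solving the dual: y* = (0, 0, 0, 4).
  dual value b^T y* = 28.
Strong duality: c^T x* = b^T y*. Confirmed.

28


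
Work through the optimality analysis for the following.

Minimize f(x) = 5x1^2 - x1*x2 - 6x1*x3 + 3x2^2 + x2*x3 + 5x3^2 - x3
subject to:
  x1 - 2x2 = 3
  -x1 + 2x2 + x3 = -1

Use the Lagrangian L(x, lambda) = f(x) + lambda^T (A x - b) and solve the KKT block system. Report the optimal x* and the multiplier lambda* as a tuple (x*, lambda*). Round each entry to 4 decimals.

Form the Lagrangian:
  L(x, lambda) = (1/2) x^T Q x + c^T x + lambda^T (A x - b)
Stationarity (grad_x L = 0): Q x + c + A^T lambda = 0.
Primal feasibility: A x = b.

This gives the KKT block system:
  [ Q   A^T ] [ x     ]   [-c ]
  [ A    0  ] [ lambda ] = [ b ]

Solving the linear system:
  x*      = (1.3333, -0.8333, 2)
  lambda* = (-12.3333, -10.1667)
  f(x*)   = 12.4167

x* = (1.3333, -0.8333, 2), lambda* = (-12.3333, -10.1667)


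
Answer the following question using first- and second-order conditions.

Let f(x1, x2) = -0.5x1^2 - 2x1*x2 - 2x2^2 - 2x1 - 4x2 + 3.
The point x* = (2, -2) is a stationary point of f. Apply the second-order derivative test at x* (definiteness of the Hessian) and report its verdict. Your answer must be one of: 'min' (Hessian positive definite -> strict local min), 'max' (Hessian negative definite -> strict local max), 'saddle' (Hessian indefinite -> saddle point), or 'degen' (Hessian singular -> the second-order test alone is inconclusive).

Compute the Hessian H = grad^2 f:
  H = [[-1, -2], [-2, -4]]
Verify stationarity: grad f(x*) = H x* + g = (0, 0).
Eigenvalues of H: -5, 0.
H has a zero eigenvalue (singular; negative semidefinite but not definite), so H is neither positive definite, negative definite, nor indefinite. The second-order test alone is inconclusive -> degen.
(Indeed, f is constant along the null direction of H through x*, so x* is not a strict local extremum.)

degen


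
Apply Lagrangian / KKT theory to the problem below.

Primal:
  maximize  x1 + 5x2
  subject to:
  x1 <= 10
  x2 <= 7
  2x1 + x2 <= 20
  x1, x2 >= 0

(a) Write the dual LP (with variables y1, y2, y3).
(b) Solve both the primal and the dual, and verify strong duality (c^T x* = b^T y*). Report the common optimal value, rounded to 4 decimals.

The standard primal-dual pair for 'max c^T x s.t. A x <= b, x >= 0' is:
  Dual:  min b^T y  s.t.  A^T y >= c,  y >= 0.

So the dual LP is:
  minimize  10y1 + 7y2 + 20y3
  subject to:
    y1 + 2y3 >= 1
    y2 + y3 >= 5
    y1, y2, y3 >= 0

Solving the primal: x* = (6.5, 7).
  primal value c^T x* = 41.5.
Solving the dual: y* = (0, 4.5, 0.5).
  dual value b^T y* = 41.5.
Strong duality: c^T x* = b^T y*. Confirmed.

41.5


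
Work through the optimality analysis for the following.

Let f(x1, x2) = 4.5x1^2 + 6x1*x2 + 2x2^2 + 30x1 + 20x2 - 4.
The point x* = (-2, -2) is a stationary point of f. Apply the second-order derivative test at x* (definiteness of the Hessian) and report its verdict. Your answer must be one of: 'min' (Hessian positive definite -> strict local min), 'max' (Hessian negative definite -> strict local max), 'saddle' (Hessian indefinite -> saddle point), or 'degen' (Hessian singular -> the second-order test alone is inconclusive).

Compute the Hessian H = grad^2 f:
  H = [[9, 6], [6, 4]]
Verify stationarity: grad f(x*) = H x* + g = (0, 0).
Eigenvalues of H: 0, 13.
H has a zero eigenvalue (singular; positive semidefinite but not definite), so H is neither positive definite, negative definite, nor indefinite. The second-order test alone is inconclusive -> degen.
(Indeed, f is constant along the null direction of H through x*, so x* is not a strict local extremum.)

degen


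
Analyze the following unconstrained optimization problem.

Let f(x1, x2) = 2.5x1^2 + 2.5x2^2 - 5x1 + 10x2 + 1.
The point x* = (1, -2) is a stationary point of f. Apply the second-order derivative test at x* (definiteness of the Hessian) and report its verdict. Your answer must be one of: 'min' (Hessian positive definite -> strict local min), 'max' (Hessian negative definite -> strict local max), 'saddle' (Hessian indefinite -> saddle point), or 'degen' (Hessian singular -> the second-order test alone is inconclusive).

Compute the Hessian H = grad^2 f:
  H = [[5, 0], [0, 5]]
Verify stationarity: grad f(x*) = H x* + g = (0, 0).
Eigenvalues of H: 5, 5.
Both eigenvalues > 0, so H is positive definite -> x* is a strict local min.

min


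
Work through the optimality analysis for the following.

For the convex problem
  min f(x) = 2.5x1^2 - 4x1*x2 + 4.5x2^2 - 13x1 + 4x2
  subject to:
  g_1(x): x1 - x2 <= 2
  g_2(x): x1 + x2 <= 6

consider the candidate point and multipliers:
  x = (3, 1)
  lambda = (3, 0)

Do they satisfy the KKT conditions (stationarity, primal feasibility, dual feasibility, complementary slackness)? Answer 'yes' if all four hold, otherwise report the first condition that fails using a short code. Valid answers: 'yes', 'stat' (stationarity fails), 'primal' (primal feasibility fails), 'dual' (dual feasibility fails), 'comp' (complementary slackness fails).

Gradient of f: grad f(x) = Q x + c = (-2, 1)
Constraint values g_i(x) = a_i^T x - b_i:
  g_1((3, 1)) = 0
  g_2((3, 1)) = -2
Stationarity residual: grad f(x) + sum_i lambda_i a_i = (1, -2)
  -> stationarity FAILS
Primal feasibility (all g_i <= 0): OK
Dual feasibility (all lambda_i >= 0): OK
Complementary slackness (lambda_i * g_i(x) = 0 for all i): OK

Verdict: the first failing condition is stationarity -> stat.

stat


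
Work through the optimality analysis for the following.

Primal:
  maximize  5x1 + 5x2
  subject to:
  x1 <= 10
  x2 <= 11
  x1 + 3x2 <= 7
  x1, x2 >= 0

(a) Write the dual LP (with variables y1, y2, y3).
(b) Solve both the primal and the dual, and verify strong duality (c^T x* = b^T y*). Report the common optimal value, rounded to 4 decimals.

The standard primal-dual pair for 'max c^T x s.t. A x <= b, x >= 0' is:
  Dual:  min b^T y  s.t.  A^T y >= c,  y >= 0.

So the dual LP is:
  minimize  10y1 + 11y2 + 7y3
  subject to:
    y1 + y3 >= 5
    y2 + 3y3 >= 5
    y1, y2, y3 >= 0

Solving the primal: x* = (7, 0).
  primal value c^T x* = 35.
Solving the dual: y* = (0, 0, 5).
  dual value b^T y* = 35.
Strong duality: c^T x* = b^T y*. Confirmed.

35


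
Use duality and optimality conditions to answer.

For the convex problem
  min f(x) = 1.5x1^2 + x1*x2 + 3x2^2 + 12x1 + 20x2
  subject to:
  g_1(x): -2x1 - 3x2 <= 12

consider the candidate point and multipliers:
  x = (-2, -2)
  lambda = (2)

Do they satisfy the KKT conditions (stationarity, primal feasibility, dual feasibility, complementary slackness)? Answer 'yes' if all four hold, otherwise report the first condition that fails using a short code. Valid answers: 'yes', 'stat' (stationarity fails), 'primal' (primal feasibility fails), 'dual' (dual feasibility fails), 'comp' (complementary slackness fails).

Gradient of f: grad f(x) = Q x + c = (4, 6)
Constraint values g_i(x) = a_i^T x - b_i:
  g_1((-2, -2)) = -2
Stationarity residual: grad f(x) + sum_i lambda_i a_i = (0, 0)
  -> stationarity OK
Primal feasibility (all g_i <= 0): OK
Dual feasibility (all lambda_i >= 0): OK
Complementary slackness (lambda_i * g_i(x) = 0 for all i): FAILS

Verdict: the first failing condition is complementary_slackness -> comp.

comp


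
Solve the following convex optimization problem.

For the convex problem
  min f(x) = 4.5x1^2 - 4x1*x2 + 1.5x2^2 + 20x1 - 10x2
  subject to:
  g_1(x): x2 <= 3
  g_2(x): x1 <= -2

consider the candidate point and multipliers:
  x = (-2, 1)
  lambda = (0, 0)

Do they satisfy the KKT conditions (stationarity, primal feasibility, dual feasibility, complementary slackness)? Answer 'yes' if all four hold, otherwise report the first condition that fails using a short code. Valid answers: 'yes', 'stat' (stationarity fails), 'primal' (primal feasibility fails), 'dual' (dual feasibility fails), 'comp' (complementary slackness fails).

Gradient of f: grad f(x) = Q x + c = (-2, 1)
Constraint values g_i(x) = a_i^T x - b_i:
  g_1((-2, 1)) = -2
  g_2((-2, 1)) = 0
Stationarity residual: grad f(x) + sum_i lambda_i a_i = (-2, 1)
  -> stationarity FAILS
Primal feasibility (all g_i <= 0): OK
Dual feasibility (all lambda_i >= 0): OK
Complementary slackness (lambda_i * g_i(x) = 0 for all i): OK

Verdict: the first failing condition is stationarity -> stat.

stat


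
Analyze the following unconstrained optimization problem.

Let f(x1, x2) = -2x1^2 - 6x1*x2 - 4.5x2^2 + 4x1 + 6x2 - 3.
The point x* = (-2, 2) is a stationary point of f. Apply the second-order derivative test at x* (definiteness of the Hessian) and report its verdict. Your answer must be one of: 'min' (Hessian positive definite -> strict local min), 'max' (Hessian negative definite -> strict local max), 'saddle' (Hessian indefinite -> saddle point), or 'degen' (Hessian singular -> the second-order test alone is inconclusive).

Compute the Hessian H = grad^2 f:
  H = [[-4, -6], [-6, -9]]
Verify stationarity: grad f(x*) = H x* + g = (0, 0).
Eigenvalues of H: -13, 0.
H has a zero eigenvalue (singular; negative semidefinite but not definite), so H is neither positive definite, negative definite, nor indefinite. The second-order test alone is inconclusive -> degen.
(Indeed, f is constant along the null direction of H through x*, so x* is not a strict local extremum.)

degen


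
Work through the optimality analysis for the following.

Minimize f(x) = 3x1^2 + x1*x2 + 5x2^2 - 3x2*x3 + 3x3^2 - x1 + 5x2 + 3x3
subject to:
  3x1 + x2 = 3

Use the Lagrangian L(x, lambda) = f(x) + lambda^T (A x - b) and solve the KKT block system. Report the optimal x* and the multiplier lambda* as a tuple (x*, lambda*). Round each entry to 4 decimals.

Form the Lagrangian:
  L(x, lambda) = (1/2) x^T Q x + c^T x + lambda^T (A x - b)
Stationarity (grad_x L = 0): Q x + c + A^T lambda = 0.
Primal feasibility: A x = b.

This gives the KKT block system:
  [ Q   A^T ] [ x     ]   [-c ]
  [ A    0  ] [ lambda ] = [ b ]

Solving the linear system:
  x*      = (1.2288, -0.6863, -0.8431)
  lambda* = (-1.8954)
  f(x*)   = -0.7516

x* = (1.2288, -0.6863, -0.8431), lambda* = (-1.8954)


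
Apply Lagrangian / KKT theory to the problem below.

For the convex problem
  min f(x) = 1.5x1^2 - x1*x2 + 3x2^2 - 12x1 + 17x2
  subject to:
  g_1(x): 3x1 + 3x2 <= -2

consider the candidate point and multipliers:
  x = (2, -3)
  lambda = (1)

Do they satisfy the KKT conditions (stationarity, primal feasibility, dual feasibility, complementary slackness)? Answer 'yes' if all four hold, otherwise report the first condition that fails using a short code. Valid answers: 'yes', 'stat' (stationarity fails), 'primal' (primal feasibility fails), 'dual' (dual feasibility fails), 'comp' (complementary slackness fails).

Gradient of f: grad f(x) = Q x + c = (-3, -3)
Constraint values g_i(x) = a_i^T x - b_i:
  g_1((2, -3)) = -1
Stationarity residual: grad f(x) + sum_i lambda_i a_i = (0, 0)
  -> stationarity OK
Primal feasibility (all g_i <= 0): OK
Dual feasibility (all lambda_i >= 0): OK
Complementary slackness (lambda_i * g_i(x) = 0 for all i): FAILS

Verdict: the first failing condition is complementary_slackness -> comp.

comp


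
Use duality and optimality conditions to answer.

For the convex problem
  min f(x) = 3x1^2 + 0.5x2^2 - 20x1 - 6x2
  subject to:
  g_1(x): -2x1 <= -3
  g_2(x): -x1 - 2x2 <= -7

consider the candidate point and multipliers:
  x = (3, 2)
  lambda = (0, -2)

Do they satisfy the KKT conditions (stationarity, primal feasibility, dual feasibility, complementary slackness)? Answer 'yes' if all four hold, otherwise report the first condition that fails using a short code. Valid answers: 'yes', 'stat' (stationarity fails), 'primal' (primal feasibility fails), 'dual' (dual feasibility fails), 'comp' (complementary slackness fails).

Gradient of f: grad f(x) = Q x + c = (-2, -4)
Constraint values g_i(x) = a_i^T x - b_i:
  g_1((3, 2)) = -3
  g_2((3, 2)) = 0
Stationarity residual: grad f(x) + sum_i lambda_i a_i = (0, 0)
  -> stationarity OK
Primal feasibility (all g_i <= 0): OK
Dual feasibility (all lambda_i >= 0): FAILS
Complementary slackness (lambda_i * g_i(x) = 0 for all i): OK

Verdict: the first failing condition is dual_feasibility -> dual.

dual


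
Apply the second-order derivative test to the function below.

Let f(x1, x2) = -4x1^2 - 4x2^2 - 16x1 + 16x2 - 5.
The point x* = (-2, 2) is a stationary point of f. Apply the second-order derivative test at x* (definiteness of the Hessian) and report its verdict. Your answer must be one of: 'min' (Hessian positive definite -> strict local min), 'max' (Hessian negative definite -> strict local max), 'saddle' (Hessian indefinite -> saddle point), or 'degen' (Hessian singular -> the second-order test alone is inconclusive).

Compute the Hessian H = grad^2 f:
  H = [[-8, 0], [0, -8]]
Verify stationarity: grad f(x*) = H x* + g = (0, 0).
Eigenvalues of H: -8, -8.
Both eigenvalues < 0, so H is negative definite -> x* is a strict local max.

max


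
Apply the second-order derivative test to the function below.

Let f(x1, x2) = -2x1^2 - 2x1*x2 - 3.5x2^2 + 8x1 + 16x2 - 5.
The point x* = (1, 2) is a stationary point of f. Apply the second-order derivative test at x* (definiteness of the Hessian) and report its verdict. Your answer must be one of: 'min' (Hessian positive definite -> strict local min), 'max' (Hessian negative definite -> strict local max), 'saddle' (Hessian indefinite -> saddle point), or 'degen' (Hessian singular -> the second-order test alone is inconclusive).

Compute the Hessian H = grad^2 f:
  H = [[-4, -2], [-2, -7]]
Verify stationarity: grad f(x*) = H x* + g = (0, 0).
Eigenvalues of H: -8, -3.
Both eigenvalues < 0, so H is negative definite -> x* is a strict local max.

max


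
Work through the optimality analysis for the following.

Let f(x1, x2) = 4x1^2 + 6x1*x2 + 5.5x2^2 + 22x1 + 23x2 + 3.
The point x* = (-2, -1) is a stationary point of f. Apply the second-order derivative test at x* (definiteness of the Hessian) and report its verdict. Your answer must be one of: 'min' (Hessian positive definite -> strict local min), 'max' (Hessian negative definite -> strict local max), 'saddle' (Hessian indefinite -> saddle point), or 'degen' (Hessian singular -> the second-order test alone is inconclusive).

Compute the Hessian H = grad^2 f:
  H = [[8, 6], [6, 11]]
Verify stationarity: grad f(x*) = H x* + g = (0, 0).
Eigenvalues of H: 3.3153, 15.6847.
Both eigenvalues > 0, so H is positive definite -> x* is a strict local min.

min


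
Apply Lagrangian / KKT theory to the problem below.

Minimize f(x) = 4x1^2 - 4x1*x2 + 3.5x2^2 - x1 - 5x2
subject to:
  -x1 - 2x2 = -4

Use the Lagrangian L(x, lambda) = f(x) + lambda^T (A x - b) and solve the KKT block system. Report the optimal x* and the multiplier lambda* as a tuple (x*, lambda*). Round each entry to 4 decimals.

Form the Lagrangian:
  L(x, lambda) = (1/2) x^T Q x + c^T x + lambda^T (A x - b)
Stationarity (grad_x L = 0): Q x + c + A^T lambda = 0.
Primal feasibility: A x = b.

This gives the KKT block system:
  [ Q   A^T ] [ x     ]   [-c ]
  [ A    0  ] [ lambda ] = [ b ]

Solving the linear system:
  x*      = (0.9818, 1.5091)
  lambda* = (0.8182)
  f(x*)   = -2.6273

x* = (0.9818, 1.5091), lambda* = (0.8182)


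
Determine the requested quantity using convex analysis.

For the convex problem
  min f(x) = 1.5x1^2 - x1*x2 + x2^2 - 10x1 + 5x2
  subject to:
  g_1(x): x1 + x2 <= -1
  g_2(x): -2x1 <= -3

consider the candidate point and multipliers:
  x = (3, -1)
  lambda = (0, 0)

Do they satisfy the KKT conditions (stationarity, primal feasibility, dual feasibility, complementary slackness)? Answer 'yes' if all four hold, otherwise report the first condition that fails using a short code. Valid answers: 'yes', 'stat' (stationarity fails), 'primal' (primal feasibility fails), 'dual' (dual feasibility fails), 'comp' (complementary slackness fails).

Gradient of f: grad f(x) = Q x + c = (0, 0)
Constraint values g_i(x) = a_i^T x - b_i:
  g_1((3, -1)) = 3
  g_2((3, -1)) = -3
Stationarity residual: grad f(x) + sum_i lambda_i a_i = (0, 0)
  -> stationarity OK
Primal feasibility (all g_i <= 0): FAILS
Dual feasibility (all lambda_i >= 0): OK
Complementary slackness (lambda_i * g_i(x) = 0 for all i): OK

Verdict: the first failing condition is primal_feasibility -> primal.

primal


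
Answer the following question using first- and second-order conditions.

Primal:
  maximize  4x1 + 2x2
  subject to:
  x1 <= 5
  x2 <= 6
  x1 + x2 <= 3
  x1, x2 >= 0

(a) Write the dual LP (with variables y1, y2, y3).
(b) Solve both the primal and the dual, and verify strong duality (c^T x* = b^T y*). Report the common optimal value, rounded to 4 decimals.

The standard primal-dual pair for 'max c^T x s.t. A x <= b, x >= 0' is:
  Dual:  min b^T y  s.t.  A^T y >= c,  y >= 0.

So the dual LP is:
  minimize  5y1 + 6y2 + 3y3
  subject to:
    y1 + y3 >= 4
    y2 + y3 >= 2
    y1, y2, y3 >= 0

Solving the primal: x* = (3, 0).
  primal value c^T x* = 12.
Solving the dual: y* = (0, 0, 4).
  dual value b^T y* = 12.
Strong duality: c^T x* = b^T y*. Confirmed.

12


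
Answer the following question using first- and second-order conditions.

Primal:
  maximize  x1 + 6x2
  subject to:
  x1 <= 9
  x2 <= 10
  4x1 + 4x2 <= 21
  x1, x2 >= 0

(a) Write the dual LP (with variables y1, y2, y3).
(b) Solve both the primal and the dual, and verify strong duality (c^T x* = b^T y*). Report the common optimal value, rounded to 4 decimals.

The standard primal-dual pair for 'max c^T x s.t. A x <= b, x >= 0' is:
  Dual:  min b^T y  s.t.  A^T y >= c,  y >= 0.

So the dual LP is:
  minimize  9y1 + 10y2 + 21y3
  subject to:
    y1 + 4y3 >= 1
    y2 + 4y3 >= 6
    y1, y2, y3 >= 0

Solving the primal: x* = (0, 5.25).
  primal value c^T x* = 31.5.
Solving the dual: y* = (0, 0, 1.5).
  dual value b^T y* = 31.5.
Strong duality: c^T x* = b^T y*. Confirmed.

31.5


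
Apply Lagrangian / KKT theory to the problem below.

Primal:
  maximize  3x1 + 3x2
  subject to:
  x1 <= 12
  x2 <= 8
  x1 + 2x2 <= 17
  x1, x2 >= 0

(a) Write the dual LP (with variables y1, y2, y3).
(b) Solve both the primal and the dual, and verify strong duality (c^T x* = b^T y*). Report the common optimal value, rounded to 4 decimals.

The standard primal-dual pair for 'max c^T x s.t. A x <= b, x >= 0' is:
  Dual:  min b^T y  s.t.  A^T y >= c,  y >= 0.

So the dual LP is:
  minimize  12y1 + 8y2 + 17y3
  subject to:
    y1 + y3 >= 3
    y2 + 2y3 >= 3
    y1, y2, y3 >= 0

Solving the primal: x* = (12, 2.5).
  primal value c^T x* = 43.5.
Solving the dual: y* = (1.5, 0, 1.5).
  dual value b^T y* = 43.5.
Strong duality: c^T x* = b^T y*. Confirmed.

43.5


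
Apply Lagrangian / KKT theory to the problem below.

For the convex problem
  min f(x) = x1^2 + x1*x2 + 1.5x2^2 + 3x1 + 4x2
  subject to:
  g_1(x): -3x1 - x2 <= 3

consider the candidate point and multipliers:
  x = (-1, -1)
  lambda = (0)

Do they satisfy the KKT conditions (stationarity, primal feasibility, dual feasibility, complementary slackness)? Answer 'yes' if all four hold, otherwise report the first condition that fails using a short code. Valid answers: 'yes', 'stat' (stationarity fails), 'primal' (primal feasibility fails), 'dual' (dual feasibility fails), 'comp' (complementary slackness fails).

Gradient of f: grad f(x) = Q x + c = (0, 0)
Constraint values g_i(x) = a_i^T x - b_i:
  g_1((-1, -1)) = 1
Stationarity residual: grad f(x) + sum_i lambda_i a_i = (0, 0)
  -> stationarity OK
Primal feasibility (all g_i <= 0): FAILS
Dual feasibility (all lambda_i >= 0): OK
Complementary slackness (lambda_i * g_i(x) = 0 for all i): OK

Verdict: the first failing condition is primal_feasibility -> primal.

primal


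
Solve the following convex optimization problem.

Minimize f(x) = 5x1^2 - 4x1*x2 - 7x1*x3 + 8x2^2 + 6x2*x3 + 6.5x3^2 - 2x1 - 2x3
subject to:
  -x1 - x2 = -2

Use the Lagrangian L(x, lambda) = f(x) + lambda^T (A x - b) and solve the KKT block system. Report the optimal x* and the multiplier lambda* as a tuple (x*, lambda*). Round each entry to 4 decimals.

Form the Lagrangian:
  L(x, lambda) = (1/2) x^T Q x + c^T x + lambda^T (A x - b)
Stationarity (grad_x L = 0): Q x + c + A^T lambda = 0.
Primal feasibility: A x = b.

This gives the KKT block system:
  [ Q   A^T ] [ x     ]   [-c ]
  [ A    0  ] [ lambda ] = [ b ]

Solving the linear system:
  x*      = (1.5238, 0.4762, 0.7546)
  lambda* = (6.0513)
  f(x*)   = 3.7729

x* = (1.5238, 0.4762, 0.7546), lambda* = (6.0513)


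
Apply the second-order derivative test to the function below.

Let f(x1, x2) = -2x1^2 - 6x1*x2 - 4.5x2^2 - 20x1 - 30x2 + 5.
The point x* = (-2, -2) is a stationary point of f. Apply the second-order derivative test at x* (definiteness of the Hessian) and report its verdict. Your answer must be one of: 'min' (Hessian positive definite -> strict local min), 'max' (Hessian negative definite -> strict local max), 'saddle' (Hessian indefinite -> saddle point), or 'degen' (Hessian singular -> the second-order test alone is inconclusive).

Compute the Hessian H = grad^2 f:
  H = [[-4, -6], [-6, -9]]
Verify stationarity: grad f(x*) = H x* + g = (0, 0).
Eigenvalues of H: -13, 0.
H has a zero eigenvalue (singular; negative semidefinite but not definite), so H is neither positive definite, negative definite, nor indefinite. The second-order test alone is inconclusive -> degen.
(Indeed, f is constant along the null direction of H through x*, so x* is not a strict local extremum.)

degen


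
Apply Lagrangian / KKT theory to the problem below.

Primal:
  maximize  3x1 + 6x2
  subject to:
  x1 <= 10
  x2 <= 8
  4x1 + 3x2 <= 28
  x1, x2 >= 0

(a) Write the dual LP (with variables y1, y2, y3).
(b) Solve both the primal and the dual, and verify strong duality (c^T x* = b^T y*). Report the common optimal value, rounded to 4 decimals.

The standard primal-dual pair for 'max c^T x s.t. A x <= b, x >= 0' is:
  Dual:  min b^T y  s.t.  A^T y >= c,  y >= 0.

So the dual LP is:
  minimize  10y1 + 8y2 + 28y3
  subject to:
    y1 + 4y3 >= 3
    y2 + 3y3 >= 6
    y1, y2, y3 >= 0

Solving the primal: x* = (1, 8).
  primal value c^T x* = 51.
Solving the dual: y* = (0, 3.75, 0.75).
  dual value b^T y* = 51.
Strong duality: c^T x* = b^T y*. Confirmed.

51


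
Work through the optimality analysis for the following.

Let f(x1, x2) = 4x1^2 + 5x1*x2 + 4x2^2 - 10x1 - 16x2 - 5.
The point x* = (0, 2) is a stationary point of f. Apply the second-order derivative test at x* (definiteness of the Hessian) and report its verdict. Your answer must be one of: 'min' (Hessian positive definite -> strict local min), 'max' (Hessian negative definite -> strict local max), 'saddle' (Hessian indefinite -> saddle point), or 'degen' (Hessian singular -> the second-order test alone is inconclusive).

Compute the Hessian H = grad^2 f:
  H = [[8, 5], [5, 8]]
Verify stationarity: grad f(x*) = H x* + g = (0, 0).
Eigenvalues of H: 3, 13.
Both eigenvalues > 0, so H is positive definite -> x* is a strict local min.

min


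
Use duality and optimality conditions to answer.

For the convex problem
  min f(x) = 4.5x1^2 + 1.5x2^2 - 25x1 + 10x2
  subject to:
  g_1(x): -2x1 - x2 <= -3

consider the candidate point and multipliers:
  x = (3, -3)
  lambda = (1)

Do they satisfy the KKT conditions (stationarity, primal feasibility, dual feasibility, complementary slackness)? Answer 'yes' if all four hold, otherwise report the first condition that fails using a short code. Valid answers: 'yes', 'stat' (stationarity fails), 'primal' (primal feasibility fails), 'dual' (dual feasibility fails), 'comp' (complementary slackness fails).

Gradient of f: grad f(x) = Q x + c = (2, 1)
Constraint values g_i(x) = a_i^T x - b_i:
  g_1((3, -3)) = 0
Stationarity residual: grad f(x) + sum_i lambda_i a_i = (0, 0)
  -> stationarity OK
Primal feasibility (all g_i <= 0): OK
Dual feasibility (all lambda_i >= 0): OK
Complementary slackness (lambda_i * g_i(x) = 0 for all i): OK

Verdict: yes, KKT holds.

yes


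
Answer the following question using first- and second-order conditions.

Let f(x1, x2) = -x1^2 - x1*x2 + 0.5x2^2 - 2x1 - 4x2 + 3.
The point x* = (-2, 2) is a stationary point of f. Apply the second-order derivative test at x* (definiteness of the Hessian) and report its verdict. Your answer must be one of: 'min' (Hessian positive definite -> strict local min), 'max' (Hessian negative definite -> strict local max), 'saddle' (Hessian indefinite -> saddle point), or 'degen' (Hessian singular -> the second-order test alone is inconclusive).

Compute the Hessian H = grad^2 f:
  H = [[-2, -1], [-1, 1]]
Verify stationarity: grad f(x*) = H x* + g = (0, 0).
Eigenvalues of H: -2.3028, 1.3028.
Eigenvalues have mixed signs, so H is indefinite -> x* is a saddle point.

saddle


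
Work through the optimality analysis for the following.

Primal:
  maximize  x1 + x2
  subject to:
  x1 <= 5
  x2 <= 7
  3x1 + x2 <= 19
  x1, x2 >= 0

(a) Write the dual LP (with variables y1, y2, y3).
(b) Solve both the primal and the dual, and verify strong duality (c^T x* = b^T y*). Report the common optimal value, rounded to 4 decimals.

The standard primal-dual pair for 'max c^T x s.t. A x <= b, x >= 0' is:
  Dual:  min b^T y  s.t.  A^T y >= c,  y >= 0.

So the dual LP is:
  minimize  5y1 + 7y2 + 19y3
  subject to:
    y1 + 3y3 >= 1
    y2 + y3 >= 1
    y1, y2, y3 >= 0

Solving the primal: x* = (4, 7).
  primal value c^T x* = 11.
Solving the dual: y* = (0, 0.6667, 0.3333).
  dual value b^T y* = 11.
Strong duality: c^T x* = b^T y*. Confirmed.

11


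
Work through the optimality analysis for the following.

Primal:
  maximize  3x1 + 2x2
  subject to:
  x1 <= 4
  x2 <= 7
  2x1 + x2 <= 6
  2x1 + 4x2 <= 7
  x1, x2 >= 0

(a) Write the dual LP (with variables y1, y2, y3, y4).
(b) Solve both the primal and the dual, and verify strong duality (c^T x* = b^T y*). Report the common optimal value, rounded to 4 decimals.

The standard primal-dual pair for 'max c^T x s.t. A x <= b, x >= 0' is:
  Dual:  min b^T y  s.t.  A^T y >= c,  y >= 0.

So the dual LP is:
  minimize  4y1 + 7y2 + 6y3 + 7y4
  subject to:
    y1 + 2y3 + 2y4 >= 3
    y2 + y3 + 4y4 >= 2
    y1, y2, y3, y4 >= 0

Solving the primal: x* = (2.8333, 0.3333).
  primal value c^T x* = 9.1667.
Solving the dual: y* = (0, 0, 1.3333, 0.1667).
  dual value b^T y* = 9.1667.
Strong duality: c^T x* = b^T y*. Confirmed.

9.1667


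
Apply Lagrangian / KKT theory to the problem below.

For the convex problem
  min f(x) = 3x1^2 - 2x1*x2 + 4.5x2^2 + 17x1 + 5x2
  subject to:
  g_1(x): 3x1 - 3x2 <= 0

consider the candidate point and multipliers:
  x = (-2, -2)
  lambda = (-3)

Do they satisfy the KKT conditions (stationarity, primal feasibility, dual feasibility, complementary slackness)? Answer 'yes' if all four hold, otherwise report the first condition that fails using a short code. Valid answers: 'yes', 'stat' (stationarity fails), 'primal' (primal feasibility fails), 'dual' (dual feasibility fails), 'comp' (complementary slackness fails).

Gradient of f: grad f(x) = Q x + c = (9, -9)
Constraint values g_i(x) = a_i^T x - b_i:
  g_1((-2, -2)) = 0
Stationarity residual: grad f(x) + sum_i lambda_i a_i = (0, 0)
  -> stationarity OK
Primal feasibility (all g_i <= 0): OK
Dual feasibility (all lambda_i >= 0): FAILS
Complementary slackness (lambda_i * g_i(x) = 0 for all i): OK

Verdict: the first failing condition is dual_feasibility -> dual.

dual


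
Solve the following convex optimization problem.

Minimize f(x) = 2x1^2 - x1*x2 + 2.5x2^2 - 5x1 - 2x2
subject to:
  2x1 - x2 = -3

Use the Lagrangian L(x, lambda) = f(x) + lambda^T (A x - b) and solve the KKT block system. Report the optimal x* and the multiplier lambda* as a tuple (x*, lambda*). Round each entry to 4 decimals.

Form the Lagrangian:
  L(x, lambda) = (1/2) x^T Q x + c^T x + lambda^T (A x - b)
Stationarity (grad_x L = 0): Q x + c + A^T lambda = 0.
Primal feasibility: A x = b.

This gives the KKT block system:
  [ Q   A^T ] [ x     ]   [-c ]
  [ A    0  ] [ lambda ] = [ b ]

Solving the linear system:
  x*      = (-0.9, 1.2)
  lambda* = (4.9)
  f(x*)   = 8.4

x* = (-0.9, 1.2), lambda* = (4.9)


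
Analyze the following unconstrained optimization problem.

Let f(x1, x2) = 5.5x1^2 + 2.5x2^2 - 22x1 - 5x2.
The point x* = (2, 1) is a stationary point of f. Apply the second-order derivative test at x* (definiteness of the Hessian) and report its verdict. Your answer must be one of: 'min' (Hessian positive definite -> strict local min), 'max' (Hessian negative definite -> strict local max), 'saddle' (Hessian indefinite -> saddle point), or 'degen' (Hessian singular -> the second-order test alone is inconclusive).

Compute the Hessian H = grad^2 f:
  H = [[11, 0], [0, 5]]
Verify stationarity: grad f(x*) = H x* + g = (0, 0).
Eigenvalues of H: 5, 11.
Both eigenvalues > 0, so H is positive definite -> x* is a strict local min.

min


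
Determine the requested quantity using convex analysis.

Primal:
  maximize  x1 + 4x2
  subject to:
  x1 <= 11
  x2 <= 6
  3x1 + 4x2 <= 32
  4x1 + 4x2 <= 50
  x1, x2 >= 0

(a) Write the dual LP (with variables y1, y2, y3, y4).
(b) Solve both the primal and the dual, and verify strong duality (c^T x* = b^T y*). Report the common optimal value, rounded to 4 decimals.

The standard primal-dual pair for 'max c^T x s.t. A x <= b, x >= 0' is:
  Dual:  min b^T y  s.t.  A^T y >= c,  y >= 0.

So the dual LP is:
  minimize  11y1 + 6y2 + 32y3 + 50y4
  subject to:
    y1 + 3y3 + 4y4 >= 1
    y2 + 4y3 + 4y4 >= 4
    y1, y2, y3, y4 >= 0

Solving the primal: x* = (2.6667, 6).
  primal value c^T x* = 26.6667.
Solving the dual: y* = (0, 2.6667, 0.3333, 0).
  dual value b^T y* = 26.6667.
Strong duality: c^T x* = b^T y*. Confirmed.

26.6667


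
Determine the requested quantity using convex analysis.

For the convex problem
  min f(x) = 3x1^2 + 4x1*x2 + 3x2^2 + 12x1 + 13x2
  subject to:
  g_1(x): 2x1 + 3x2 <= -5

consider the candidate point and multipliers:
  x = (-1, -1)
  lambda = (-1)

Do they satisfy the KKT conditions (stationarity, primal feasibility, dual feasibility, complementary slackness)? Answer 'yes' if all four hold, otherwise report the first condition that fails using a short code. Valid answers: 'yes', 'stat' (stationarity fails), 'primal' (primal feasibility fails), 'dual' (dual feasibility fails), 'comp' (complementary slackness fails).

Gradient of f: grad f(x) = Q x + c = (2, 3)
Constraint values g_i(x) = a_i^T x - b_i:
  g_1((-1, -1)) = 0
Stationarity residual: grad f(x) + sum_i lambda_i a_i = (0, 0)
  -> stationarity OK
Primal feasibility (all g_i <= 0): OK
Dual feasibility (all lambda_i >= 0): FAILS
Complementary slackness (lambda_i * g_i(x) = 0 for all i): OK

Verdict: the first failing condition is dual_feasibility -> dual.

dual


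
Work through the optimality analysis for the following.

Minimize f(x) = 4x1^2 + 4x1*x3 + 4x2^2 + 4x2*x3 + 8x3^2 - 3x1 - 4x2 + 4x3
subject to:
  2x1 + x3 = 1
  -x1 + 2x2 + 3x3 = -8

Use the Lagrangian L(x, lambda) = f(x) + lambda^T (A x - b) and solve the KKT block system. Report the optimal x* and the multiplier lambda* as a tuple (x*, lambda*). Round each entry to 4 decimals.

Form the Lagrangian:
  L(x, lambda) = (1/2) x^T Q x + c^T x + lambda^T (A x - b)
Stationarity (grad_x L = 0): Q x + c + A^T lambda = 0.
Primal feasibility: A x = b.

This gives the KKT block system:
  [ Q   A^T ] [ x     ]   [-c ]
  [ A    0  ] [ lambda ] = [ b ]

Solving the linear system:
  x*      = (1.5204, -0.1786, -2.0408)
  lambda* = (2.898, 6.7959)
  f(x*)   = 19.7296

x* = (1.5204, -0.1786, -2.0408), lambda* = (2.898, 6.7959)
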